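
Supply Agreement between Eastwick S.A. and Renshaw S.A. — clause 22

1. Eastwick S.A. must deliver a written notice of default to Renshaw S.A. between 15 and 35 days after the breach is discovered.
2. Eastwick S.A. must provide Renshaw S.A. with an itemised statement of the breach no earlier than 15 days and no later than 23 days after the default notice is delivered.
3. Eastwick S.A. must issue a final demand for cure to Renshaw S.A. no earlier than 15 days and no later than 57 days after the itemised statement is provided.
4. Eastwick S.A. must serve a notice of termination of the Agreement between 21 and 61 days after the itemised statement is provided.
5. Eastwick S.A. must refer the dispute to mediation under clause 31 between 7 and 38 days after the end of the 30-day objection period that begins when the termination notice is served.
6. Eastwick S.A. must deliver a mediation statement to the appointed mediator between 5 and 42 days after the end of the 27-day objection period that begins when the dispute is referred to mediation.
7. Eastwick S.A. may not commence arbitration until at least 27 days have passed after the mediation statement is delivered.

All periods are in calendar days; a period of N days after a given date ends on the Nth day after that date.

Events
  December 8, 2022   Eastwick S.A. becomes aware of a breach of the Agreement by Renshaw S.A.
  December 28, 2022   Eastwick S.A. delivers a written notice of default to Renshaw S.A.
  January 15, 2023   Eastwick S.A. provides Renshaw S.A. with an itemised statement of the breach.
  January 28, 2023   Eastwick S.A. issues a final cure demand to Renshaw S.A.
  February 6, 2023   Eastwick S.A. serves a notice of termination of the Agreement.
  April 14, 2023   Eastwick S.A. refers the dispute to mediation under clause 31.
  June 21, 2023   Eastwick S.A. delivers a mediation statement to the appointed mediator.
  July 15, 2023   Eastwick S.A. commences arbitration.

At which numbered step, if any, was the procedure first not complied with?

Step 1: the window is 15–35 days after December 8, 2022 (when the breach is discovered), so December 23, 2022 through January 12, 2023; December 28, 2022 falls inside that range.
Step 2: the window is 15–23 days after December 28, 2022 (when the default notice is delivered), so January 12, 2023 through January 20, 2023; done January 15, 2023 — within the window.
Step 3: the window is 15–57 days after January 15, 2023 (when the itemised statement is provided), so January 30, 2023 through March 13, 2023; done January 28, 2023 — 2 days before the window opened.

Step 3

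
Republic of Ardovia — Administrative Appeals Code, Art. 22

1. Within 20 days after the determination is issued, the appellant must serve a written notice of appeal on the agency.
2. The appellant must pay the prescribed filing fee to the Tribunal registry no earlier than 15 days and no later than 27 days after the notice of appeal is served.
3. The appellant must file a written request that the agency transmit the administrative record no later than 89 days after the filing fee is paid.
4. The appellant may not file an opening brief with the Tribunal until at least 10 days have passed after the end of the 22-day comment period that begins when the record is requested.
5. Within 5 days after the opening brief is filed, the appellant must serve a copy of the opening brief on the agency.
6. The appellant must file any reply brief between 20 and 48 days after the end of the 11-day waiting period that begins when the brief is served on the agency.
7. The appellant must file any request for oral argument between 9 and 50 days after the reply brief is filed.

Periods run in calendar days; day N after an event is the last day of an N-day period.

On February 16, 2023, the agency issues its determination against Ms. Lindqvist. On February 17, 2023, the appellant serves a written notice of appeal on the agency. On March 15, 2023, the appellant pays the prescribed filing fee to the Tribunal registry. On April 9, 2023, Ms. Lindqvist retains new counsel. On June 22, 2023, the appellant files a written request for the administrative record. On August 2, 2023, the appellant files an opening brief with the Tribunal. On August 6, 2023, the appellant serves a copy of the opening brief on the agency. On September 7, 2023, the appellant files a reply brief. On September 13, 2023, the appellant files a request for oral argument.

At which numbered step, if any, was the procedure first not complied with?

Step 1 — counting 20 days from February 16, 2023 (when the determination is issued) gives a deadline of March 8, 2023; done February 17, 2023 — timely.
Step 2 — 15 and 27 days from February 17, 2023 (when the notice of appeal is served) are March 4, 2023 and March 16, 2023 respectively; March 15, 2023 falls inside that range.
Step 3 — counting 89 days from March 15, 2023 (when the filing fee is paid) gives a deadline of June 12, 2023; done June 22, 2023 — 10 days late.
That is the first point of non-compliance.

Step 3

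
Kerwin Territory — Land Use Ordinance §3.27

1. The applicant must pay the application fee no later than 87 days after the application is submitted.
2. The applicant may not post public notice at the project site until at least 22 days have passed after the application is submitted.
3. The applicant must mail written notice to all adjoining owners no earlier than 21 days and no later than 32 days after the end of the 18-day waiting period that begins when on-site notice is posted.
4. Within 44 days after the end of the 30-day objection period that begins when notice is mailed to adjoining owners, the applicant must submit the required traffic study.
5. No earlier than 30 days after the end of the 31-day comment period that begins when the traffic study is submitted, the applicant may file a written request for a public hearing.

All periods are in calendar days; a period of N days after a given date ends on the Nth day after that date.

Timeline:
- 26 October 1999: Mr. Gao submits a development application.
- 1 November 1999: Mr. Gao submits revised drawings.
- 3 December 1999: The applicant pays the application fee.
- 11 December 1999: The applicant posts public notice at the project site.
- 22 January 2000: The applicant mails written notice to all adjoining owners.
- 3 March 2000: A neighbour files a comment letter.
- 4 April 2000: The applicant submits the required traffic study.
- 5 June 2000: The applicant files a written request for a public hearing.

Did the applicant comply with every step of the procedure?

Yes

(1) due by 26 October 1999 + 87 days = 21 January 2000; done 3 December 1999 — timely.
(2) permitted from 26 October 1999 + 22 days = 17 November 1999 onward; done 11 December 1999 — permitted.
(3) the permitted window runs from 29 December 1999 + 21 = 19 January 2000 to 29 December 1999 + 32 = 30 January 2000; 22 January 2000 falls inside that range.
(4) due by 21 February 2000 + 44 days = 5 April 2000; done 4 April 2000 — timely.
(5) permitted from 5 May 2000 + 30 days = 4 June 2000 onward; done 5 June 2000, after the minimum wait.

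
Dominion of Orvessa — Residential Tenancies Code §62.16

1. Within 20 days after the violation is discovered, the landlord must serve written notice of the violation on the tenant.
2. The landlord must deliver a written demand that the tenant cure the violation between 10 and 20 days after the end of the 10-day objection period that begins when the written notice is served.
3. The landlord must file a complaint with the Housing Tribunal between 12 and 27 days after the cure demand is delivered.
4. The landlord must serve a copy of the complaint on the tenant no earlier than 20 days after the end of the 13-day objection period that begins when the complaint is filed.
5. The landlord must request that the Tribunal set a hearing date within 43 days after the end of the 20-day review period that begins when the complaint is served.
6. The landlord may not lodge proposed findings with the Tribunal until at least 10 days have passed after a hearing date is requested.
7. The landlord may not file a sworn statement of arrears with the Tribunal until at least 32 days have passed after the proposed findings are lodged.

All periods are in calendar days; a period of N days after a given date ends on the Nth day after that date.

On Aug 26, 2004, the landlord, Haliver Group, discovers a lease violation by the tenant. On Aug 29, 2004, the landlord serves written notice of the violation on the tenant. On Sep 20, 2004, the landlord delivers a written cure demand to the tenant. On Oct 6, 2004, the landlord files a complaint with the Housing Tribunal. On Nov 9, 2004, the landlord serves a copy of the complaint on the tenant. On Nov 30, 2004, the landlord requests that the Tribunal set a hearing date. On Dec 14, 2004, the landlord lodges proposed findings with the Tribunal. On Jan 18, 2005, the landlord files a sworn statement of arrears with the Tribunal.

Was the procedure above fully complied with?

Step 1 — counting 20 days from Aug 26, 2004 (when the violation is discovered) gives a deadline of Sep 15, 2004; done Aug 29, 2004 — timely.
Step 2 — 10 and 20 days from Sep 8, 2004 (end of the 10-day objection period, which began when the written notice is served on Aug 29, 2004) are Sep 18, 2004 and Sep 28, 2004 respectively; done Sep 20, 2004, which is between those dates.
Step 3 — 12 and 27 days from Sep 20, 2004 (when the cure demand is delivered) are Oct 2, 2004 and Oct 17, 2004 respectively; done Oct 6, 2004 — within the window.
Step 4 — must wait 20 days from Oct 19, 2004 (end of the 13-day objection period, which began when the complaint is filed on Oct 6, 2004), so not before Nov 8, 2004; done Nov 9, 2004 — permitted.
Step 5 — counting 43 days from Nov 29, 2004 (end of the 20-day review period, which began when the complaint is served on Nov 9, 2004) gives a deadline of Jan 11, 2005; Nov 30, 2004 is within that limit.
Step 6 — must wait 10 days from Nov 30, 2004 (when a hearing date is requested), so not before Dec 10, 2004; done Dec 14, 2004, after the minimum wait.
Step 7 — must wait 32 days from Dec 14, 2004 (when the proposed findings are lodged), so not before Jan 15, 2005; done Jan 18, 2005 — permitted.

Yes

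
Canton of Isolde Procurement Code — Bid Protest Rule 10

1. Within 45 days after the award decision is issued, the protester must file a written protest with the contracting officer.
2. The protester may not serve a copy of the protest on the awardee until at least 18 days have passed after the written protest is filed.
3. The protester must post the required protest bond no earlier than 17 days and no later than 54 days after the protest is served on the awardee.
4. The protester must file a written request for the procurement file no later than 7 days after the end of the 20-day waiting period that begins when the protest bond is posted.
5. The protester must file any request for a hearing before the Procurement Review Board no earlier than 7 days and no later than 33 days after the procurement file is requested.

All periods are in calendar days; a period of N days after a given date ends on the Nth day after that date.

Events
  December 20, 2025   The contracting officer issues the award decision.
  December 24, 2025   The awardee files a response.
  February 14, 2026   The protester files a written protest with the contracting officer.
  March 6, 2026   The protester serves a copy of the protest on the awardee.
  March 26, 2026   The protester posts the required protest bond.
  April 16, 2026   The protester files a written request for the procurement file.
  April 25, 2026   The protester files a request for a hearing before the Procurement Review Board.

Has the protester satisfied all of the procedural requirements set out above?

Step 1: 45 days after December 20, 2025 (when the award decision is issued) is February 3, 2026; not done until February 14, 2026, 11 days after the deadline.
Later steps need not be reached.

No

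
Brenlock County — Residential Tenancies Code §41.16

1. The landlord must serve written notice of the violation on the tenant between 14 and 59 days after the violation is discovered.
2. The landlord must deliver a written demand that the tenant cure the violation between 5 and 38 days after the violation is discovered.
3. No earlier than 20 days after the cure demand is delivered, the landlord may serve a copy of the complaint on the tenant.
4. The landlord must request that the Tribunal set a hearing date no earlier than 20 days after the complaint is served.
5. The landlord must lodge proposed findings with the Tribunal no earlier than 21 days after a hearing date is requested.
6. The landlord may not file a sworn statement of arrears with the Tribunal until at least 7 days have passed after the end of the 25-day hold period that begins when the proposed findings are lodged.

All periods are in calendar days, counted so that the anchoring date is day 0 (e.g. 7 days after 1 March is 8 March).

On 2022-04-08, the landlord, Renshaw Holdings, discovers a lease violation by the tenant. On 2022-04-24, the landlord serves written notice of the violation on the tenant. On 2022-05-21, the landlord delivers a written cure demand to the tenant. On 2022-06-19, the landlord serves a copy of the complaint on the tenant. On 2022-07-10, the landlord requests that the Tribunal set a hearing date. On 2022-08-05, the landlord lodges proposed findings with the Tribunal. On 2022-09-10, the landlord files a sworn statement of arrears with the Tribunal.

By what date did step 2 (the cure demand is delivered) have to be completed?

Step 2 runs from 2022-04-08, when the violation is discovered. The window is 5–38 days after 2022-04-08; it closes on 2022-05-16.

2022-05-16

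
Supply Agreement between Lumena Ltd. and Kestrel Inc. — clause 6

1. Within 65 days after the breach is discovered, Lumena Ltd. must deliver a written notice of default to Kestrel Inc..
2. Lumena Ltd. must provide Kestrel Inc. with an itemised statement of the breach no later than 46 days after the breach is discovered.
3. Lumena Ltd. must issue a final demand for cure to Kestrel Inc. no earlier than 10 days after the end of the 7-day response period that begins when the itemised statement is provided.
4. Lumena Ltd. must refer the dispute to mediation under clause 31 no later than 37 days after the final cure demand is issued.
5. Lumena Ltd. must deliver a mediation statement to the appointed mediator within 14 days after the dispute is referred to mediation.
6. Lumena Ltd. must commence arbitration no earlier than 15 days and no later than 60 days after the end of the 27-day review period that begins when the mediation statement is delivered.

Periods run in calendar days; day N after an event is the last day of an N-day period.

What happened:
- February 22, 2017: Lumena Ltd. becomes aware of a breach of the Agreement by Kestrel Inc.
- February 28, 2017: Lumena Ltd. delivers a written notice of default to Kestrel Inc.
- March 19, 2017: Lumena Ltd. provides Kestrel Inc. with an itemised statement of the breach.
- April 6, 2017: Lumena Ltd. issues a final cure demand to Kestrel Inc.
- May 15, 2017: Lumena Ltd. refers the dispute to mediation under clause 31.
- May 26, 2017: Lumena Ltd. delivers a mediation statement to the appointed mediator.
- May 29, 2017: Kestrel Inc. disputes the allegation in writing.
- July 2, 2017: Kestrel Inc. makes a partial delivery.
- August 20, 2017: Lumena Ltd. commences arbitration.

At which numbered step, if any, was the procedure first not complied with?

Step 1 — counting 65 days from February 22, 2017 (when the breach is discovered) gives a deadline of April 28, 2017; February 28, 2017 is within that limit.
Step 2 — counting 46 days from February 22, 2017 (when the breach is discovered) gives a deadline of April 9, 2017; March 19, 2017 is within that limit.
Step 3 — must wait 10 days from March 26, 2017 (end of the 7-day response period, which began when the itemised statement is provided on March 19, 2017), so not before April 5, 2017; done April 6, 2017, after the minimum wait.
Step 4 — counting 37 days from April 6, 2017 (when the final cure demand is issued) gives a deadline of May 13, 2017; done May 15, 2017 — 2 days late.

Step 4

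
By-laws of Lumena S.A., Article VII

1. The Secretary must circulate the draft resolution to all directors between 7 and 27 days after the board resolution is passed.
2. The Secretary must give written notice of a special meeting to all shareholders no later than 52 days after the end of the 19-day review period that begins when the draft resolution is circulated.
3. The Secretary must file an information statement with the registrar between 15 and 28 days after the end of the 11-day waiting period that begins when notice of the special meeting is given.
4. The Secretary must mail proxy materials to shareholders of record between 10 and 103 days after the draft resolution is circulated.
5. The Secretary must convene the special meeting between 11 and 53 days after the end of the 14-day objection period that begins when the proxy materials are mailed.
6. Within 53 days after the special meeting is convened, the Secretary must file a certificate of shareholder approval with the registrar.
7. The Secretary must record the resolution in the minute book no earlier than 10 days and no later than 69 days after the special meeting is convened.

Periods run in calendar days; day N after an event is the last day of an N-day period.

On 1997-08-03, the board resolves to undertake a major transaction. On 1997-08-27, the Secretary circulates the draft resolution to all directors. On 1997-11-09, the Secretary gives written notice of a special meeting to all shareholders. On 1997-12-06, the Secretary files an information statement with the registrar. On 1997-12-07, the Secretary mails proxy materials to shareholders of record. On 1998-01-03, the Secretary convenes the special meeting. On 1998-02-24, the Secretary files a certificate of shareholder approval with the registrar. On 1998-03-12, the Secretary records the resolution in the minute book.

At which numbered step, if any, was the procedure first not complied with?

Step 2

Step 1 — 7 and 27 days from 1997-08-03 (when the board resolution is passed) are 1997-08-10 and 1997-08-30 respectively; done 1997-08-27 — within the window.
Step 2 — counting 52 days from 1997-09-15 (end of the 19-day review period, which began when the draft resolution is circulated on 1997-08-27) gives a deadline of 1997-11-06; not done until 1997-11-09, 3 days after the deadline.
No need to go further; step 2 was not satisfied.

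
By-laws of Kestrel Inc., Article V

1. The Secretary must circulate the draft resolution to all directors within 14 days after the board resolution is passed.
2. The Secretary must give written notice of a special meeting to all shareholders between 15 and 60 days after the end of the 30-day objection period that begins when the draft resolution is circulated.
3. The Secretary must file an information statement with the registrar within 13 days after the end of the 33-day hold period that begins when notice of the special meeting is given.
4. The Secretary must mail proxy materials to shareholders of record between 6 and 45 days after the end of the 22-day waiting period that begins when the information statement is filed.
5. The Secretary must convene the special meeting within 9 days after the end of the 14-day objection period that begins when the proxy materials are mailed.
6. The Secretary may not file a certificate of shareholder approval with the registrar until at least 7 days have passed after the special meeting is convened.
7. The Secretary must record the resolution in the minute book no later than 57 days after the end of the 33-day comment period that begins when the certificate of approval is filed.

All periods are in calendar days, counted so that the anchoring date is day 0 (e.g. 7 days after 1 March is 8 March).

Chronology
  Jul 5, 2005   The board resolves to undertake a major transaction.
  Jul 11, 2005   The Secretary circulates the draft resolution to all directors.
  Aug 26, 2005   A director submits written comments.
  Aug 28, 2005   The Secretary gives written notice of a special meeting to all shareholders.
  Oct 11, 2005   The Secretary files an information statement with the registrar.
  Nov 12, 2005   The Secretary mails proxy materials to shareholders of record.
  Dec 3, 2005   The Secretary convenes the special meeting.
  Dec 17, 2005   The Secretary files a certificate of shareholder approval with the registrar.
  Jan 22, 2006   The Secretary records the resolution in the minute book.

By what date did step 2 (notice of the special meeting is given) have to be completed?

Oct 9, 2005

The draft resolution is circulated on Jul 11, 2005; the 30-day objection period therefore ends Aug 10, 2005, and step 2 runs from that date. The window is 15–60 days after Aug 10, 2005; it closes on Oct 9, 2005.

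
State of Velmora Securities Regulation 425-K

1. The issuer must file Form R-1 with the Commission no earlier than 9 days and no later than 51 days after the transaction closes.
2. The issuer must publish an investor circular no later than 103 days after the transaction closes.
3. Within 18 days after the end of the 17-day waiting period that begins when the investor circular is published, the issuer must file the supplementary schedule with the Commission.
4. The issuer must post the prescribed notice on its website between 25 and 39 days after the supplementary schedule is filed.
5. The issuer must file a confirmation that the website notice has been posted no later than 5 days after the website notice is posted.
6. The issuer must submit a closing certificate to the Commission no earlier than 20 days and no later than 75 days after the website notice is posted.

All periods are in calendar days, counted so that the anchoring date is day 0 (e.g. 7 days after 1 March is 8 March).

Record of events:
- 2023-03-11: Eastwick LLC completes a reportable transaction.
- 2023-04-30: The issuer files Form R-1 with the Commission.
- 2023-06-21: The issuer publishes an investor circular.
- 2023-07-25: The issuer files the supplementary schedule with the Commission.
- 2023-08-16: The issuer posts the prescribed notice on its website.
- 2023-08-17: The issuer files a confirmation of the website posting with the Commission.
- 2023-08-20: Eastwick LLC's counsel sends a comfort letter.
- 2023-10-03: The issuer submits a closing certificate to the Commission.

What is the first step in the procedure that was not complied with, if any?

Step 1: the window is 9–51 days after 2023-03-11 (when the transaction closes), so 2023-03-20 through 2023-05-01; done 2023-04-30, which is between those dates.
Step 2: 103 days after 2023-03-11 (when the transaction closes) is 2023-06-22; 2023-06-21 is within that limit.
Step 3: 18 days after 2023-07-08 (end of the 17-day waiting period, which began when the investor circular is published on 2023-06-21) is 2023-07-26; done 2023-07-25 — timely.
Step 4: the window is 25–39 days after 2023-07-25 (when the supplementary schedule is filed), so 2023-08-19 through 2023-09-02; done 2023-08-16 — 3 days before the window opened.
The analysis stops there.

Step 4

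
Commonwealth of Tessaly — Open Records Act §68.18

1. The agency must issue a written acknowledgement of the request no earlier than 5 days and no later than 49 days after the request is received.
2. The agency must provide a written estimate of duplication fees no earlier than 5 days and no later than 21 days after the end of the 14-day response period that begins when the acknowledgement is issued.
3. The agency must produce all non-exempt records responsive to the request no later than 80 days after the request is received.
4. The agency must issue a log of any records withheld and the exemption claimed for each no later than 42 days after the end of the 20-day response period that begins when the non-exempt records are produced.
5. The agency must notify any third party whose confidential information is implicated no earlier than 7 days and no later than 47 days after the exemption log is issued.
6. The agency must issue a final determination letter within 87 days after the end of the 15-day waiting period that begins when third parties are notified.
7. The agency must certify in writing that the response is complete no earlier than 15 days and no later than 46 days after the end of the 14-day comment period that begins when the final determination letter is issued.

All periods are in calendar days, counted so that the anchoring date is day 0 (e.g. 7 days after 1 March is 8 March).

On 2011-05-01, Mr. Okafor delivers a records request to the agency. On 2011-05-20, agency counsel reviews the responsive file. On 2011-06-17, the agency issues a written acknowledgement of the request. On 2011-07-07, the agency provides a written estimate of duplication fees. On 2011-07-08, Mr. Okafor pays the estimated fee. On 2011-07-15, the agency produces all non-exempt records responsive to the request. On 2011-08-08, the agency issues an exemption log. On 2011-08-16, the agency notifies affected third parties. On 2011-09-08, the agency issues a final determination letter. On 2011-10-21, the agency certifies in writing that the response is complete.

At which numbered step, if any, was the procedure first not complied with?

None — every step was satisfied

Step 1: the window is 5–49 days after 2011-05-01 (when the request is received), so 2011-05-06 through 2011-06-19; done 2011-06-17, which is between those dates.
Step 2: the window is 5–21 days after 2011-07-01 (end of the 14-day response period, which began when the acknowledgement is issued on 2011-06-17), so 2011-07-06 through 2011-07-22; done 2011-07-07 — within the window.
Step 3: 80 days after 2011-05-01 (when the request is received) is 2011-07-20; completed 2011-07-15, before the deadline.
Step 4: 42 days after 2011-08-04 (end of the 20-day response period, which began when the non-exempt records are produced on 2011-07-15) is 2011-09-15; 2011-08-08 is within that limit.
Step 5: the window is 7–47 days after 2011-08-08 (when the exemption log is issued), so 2011-08-15 through 2011-09-24; done 2011-08-16 — within the window.
Step 6: 87 days after 2011-08-31 (end of the 15-day waiting period, which began when third parties are notified on 2011-08-16) is 2011-11-26; completed 2011-09-08, before the deadline.
Step 7: the window is 15–46 days after 2011-09-22 (end of the 14-day comment period, which began when the final determination letter is issued on 2011-09-08), so 2011-10-07 through 2011-11-07; done 2011-10-21 — within the window.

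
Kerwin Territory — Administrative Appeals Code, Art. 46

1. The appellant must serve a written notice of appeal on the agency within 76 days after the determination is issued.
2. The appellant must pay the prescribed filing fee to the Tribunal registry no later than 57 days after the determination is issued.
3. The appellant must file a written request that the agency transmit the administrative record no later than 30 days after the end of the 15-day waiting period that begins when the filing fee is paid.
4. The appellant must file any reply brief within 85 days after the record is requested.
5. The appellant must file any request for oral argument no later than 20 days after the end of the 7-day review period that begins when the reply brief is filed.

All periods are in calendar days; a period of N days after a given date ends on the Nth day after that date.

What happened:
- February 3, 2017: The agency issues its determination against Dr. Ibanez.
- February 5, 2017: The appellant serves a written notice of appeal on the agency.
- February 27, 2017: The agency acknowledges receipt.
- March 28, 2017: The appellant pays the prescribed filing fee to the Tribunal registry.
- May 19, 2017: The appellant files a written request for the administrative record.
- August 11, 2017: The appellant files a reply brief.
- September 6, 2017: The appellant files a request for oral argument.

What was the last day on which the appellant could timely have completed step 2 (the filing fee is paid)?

April 1, 2017

Step 2 runs from February 3, 2017, when the determination is issued. 57 days after February 3, 2017 is April 1, 2017.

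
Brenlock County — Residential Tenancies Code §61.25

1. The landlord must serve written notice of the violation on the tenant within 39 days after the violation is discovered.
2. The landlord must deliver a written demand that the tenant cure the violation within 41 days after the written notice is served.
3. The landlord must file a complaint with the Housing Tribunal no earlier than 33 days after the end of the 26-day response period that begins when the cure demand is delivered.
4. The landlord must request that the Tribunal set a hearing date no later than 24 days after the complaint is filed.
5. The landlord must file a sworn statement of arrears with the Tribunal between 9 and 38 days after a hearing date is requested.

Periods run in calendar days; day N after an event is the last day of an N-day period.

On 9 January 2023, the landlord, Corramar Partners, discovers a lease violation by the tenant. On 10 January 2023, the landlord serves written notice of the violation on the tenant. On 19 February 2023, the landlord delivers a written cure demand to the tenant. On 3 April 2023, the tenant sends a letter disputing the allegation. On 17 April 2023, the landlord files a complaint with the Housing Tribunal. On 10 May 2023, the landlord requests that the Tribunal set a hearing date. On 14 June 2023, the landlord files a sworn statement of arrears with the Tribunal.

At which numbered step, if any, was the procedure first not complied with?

Step 3

(1) due by 9 January 2023 + 39 days = 17 February 2023; done 10 January 2023 — timely.
(2) due by 10 January 2023 + 41 days = 20 February 2023; 19 February 2023 is within that limit.
(3) permitted from 17 March 2023 + 33 days = 19 April 2023 onward; done 17 April 2023 — 2 days too early.
That is the first point of non-compliance.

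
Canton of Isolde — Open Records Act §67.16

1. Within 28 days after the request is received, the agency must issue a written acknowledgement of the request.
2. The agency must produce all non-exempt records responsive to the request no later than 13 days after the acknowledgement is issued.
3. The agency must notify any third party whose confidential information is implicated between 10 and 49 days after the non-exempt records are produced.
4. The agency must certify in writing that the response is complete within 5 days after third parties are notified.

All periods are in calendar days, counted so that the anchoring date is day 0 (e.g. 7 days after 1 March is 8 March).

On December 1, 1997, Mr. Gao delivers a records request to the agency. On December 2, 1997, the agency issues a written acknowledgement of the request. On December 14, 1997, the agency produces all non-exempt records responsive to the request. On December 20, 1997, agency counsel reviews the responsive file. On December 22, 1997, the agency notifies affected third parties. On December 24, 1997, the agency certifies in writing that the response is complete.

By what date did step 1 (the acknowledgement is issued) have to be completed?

December 29, 1997

Step 1 runs from December 1, 1997, when the request is received. 28 days after December 1, 1997 is December 29, 1997.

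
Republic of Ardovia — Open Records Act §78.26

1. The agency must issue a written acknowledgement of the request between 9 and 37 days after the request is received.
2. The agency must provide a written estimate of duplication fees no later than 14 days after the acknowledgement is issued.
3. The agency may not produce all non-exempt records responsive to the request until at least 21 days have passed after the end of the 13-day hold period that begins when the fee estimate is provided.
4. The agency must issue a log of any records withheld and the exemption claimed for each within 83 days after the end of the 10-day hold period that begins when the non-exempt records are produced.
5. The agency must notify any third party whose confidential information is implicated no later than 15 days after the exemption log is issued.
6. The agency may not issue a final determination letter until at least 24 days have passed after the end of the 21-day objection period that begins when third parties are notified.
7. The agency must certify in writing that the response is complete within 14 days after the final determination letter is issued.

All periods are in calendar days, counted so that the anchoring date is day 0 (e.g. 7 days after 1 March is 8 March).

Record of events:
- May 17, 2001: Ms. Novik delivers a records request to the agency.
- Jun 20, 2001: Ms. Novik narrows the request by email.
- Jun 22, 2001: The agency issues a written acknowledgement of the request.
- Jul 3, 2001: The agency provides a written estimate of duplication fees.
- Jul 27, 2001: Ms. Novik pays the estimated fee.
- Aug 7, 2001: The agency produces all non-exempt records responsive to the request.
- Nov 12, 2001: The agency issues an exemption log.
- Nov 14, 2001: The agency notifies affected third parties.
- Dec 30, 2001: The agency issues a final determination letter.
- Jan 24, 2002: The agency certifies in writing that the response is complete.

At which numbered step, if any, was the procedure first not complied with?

(1) the permitted window runs from May 17, 2001 + 9 = May 26, 2001 to May 17, 2001 + 37 = Jun 23, 2001; done Jun 22, 2001, which is between those dates.
(2) due by Jun 22, 2001 + 14 days = Jul 6, 2001; done Jul 3, 2001 — timely.
(3) permitted from Jul 16, 2001 + 21 days = Aug 6, 2001 onward; done Aug 7, 2001, after the minimum wait.
(4) due by Aug 17, 2001 + 83 days = Nov 8, 2001; not done until Nov 12, 2001, 4 days after the deadline.

Step 4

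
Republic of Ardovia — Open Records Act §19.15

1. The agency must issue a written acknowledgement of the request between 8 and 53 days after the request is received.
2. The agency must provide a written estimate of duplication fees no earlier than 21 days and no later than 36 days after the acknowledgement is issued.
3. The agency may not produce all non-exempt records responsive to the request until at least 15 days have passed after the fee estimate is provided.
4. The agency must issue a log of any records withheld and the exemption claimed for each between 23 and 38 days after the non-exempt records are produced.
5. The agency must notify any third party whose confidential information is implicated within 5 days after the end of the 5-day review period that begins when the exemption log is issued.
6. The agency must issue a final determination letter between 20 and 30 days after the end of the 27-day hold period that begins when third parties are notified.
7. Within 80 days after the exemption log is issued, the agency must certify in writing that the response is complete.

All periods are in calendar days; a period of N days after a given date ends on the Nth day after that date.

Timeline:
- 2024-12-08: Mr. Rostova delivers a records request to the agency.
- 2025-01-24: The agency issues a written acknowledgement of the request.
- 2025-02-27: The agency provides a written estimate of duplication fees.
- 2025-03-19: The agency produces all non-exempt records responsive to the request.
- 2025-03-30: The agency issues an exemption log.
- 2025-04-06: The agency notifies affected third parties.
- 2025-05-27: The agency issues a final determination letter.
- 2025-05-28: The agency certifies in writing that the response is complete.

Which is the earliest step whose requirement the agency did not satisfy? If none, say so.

Step 1 — 8 and 53 days from 2024-12-08 (when the request is received) are 2024-12-16 and 2025-01-30 respectively; done 2025-01-24 — within the window.
Step 2 — 21 and 36 days from 2025-01-24 (when the acknowledgement is issued) are 2025-02-14 and 2025-03-01 respectively; done 2025-02-27 — within the window.
Step 3 — must wait 15 days from 2025-02-27 (when the fee estimate is provided), so not before 2025-03-14; done 2025-03-19, after the minimum wait.
Step 4 — 23 and 38 days from 2025-03-19 (when the non-exempt records are produced) are 2025-04-11 and 2025-04-26 respectively; done 2025-03-30 — 12 days before the window opened.

Step 4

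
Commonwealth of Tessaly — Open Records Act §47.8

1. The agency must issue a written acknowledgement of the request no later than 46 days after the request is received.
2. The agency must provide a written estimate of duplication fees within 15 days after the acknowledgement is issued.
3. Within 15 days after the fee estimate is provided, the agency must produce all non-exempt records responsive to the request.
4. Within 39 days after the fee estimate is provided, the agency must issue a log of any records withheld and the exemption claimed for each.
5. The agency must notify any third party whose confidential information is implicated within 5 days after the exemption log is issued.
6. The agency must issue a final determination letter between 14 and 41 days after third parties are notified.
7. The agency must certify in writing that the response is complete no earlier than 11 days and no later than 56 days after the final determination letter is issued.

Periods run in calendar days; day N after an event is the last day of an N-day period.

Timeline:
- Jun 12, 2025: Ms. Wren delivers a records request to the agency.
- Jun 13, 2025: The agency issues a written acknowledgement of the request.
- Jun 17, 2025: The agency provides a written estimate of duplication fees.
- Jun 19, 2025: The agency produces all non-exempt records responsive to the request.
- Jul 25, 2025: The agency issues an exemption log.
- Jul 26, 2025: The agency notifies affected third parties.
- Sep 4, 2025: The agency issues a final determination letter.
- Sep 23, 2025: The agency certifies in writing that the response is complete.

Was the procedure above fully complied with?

Step 1 — counting 46 days from Jun 12, 2025 (when the request is received) gives a deadline of Jul 28, 2025; completed Jun 13, 2025, before the deadline.
Step 2 — counting 15 days from Jun 13, 2025 (when the acknowledgement is issued) gives a deadline of Jun 28, 2025; done Jun 17, 2025 — timely.
Step 3 — counting 15 days from Jun 17, 2025 (when the fee estimate is provided) gives a deadline of Jul 2, 2025; completed Jun 19, 2025, before the deadline.
Step 4 — counting 39 days from Jun 17, 2025 (when the fee estimate is provided) gives a deadline of Jul 26, 2025; done Jul 25, 2025 — timely.
Step 5 — counting 5 days from Jul 25, 2025 (when the exemption log is issued) gives a deadline of Jul 30, 2025; Jul 26, 2025 is within that limit.
Step 6 — 14 and 41 days from Jul 26, 2025 (when third parties are notified) are Aug 9, 2025 and Sep 5, 2025 respectively; done Sep 4, 2025 — within the window.
Step 7 — 11 and 56 days from Sep 4, 2025 (when the final determination letter is issued) are Sep 15, 2025 and Oct 30, 2025 respectively; done Sep 23, 2025, which is between those dates.

Yes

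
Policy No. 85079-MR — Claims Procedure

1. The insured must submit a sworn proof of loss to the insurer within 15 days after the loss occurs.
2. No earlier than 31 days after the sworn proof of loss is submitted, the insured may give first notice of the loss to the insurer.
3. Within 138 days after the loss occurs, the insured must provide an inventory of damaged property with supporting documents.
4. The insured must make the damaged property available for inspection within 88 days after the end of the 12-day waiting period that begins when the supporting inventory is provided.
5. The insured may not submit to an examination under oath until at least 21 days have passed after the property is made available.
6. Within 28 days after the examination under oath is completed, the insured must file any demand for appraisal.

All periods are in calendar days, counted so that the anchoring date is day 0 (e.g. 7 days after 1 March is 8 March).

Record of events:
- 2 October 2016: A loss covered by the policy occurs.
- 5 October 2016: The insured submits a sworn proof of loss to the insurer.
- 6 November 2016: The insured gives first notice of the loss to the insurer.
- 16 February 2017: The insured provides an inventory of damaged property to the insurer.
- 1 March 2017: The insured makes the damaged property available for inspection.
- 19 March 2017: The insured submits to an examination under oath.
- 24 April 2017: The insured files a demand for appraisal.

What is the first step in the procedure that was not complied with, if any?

Step 5

Step 1: 15 days after 2 October 2016 (when the loss occurs) is 17 October 2016; 5 October 2016 is within that limit.
Step 2: the earliest permitted date is 31 days after 5 October 2016 (when the sworn proof of loss is submitted), i.e. 5 November 2016; done 6 November 2016, after the minimum wait.
Step 3: 138 days after 2 October 2016 (when the loss occurs) is 17 February 2017; completed 16 February 2017, before the deadline.
Step 4: 88 days after 28 February 2017 (end of the 12-day waiting period, which began when the supporting inventory is provided on 16 February 2017) is 27 May 2017; 1 March 2017 is within that limit.
Step 5: the earliest permitted date is 21 days after 1 March 2017 (when the property is made available), i.e. 22 March 2017; acted on 19 March 2017, 3 days prematurely.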